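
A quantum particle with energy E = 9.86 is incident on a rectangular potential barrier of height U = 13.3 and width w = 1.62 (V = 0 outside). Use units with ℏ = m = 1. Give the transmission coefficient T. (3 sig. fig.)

T = 0.000625

Since E < U the interior solution is evanescent with decay constant κ = √(2m(U − E))/ℏ = 2.623.
κw = 4.249, sinh(κw) = 35.02.
The exact tunnelling result is T⁻¹ = 1 + U² sinh²(κw) / [4E(U − E)] = 1600, so T = 0.000625.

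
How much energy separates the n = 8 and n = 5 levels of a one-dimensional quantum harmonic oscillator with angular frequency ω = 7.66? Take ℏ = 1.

ΔE = 23.0

E_n = ℏω(n + ½), so ΔE = (8 − 5) ℏω = 3 × 7.66 = 22.98.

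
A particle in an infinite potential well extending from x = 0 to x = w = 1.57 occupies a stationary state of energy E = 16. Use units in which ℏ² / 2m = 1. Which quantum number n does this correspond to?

n = 2

For an infinite well E_n = n²π²ℏ²/(2mw²), so n = (w/πℏ)√(2mE).
n = (1.57/π) × √(2 × 0.5 × 16) = 1.999 → n = 2.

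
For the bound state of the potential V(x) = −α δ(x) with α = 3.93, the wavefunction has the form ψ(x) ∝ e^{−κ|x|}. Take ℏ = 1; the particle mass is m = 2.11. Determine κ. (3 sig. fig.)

Integrating the TISE across x = 0 gives the cusp condition ψ'(0⁺) − ψ'(0⁻) = −(2mα/ℏ²)ψ(0).
With ψ ∝ e^{−κ|x|} this yields −2κ = −2mα/ℏ², so κ = mα/ℏ² = 8.292.

κ = 8.29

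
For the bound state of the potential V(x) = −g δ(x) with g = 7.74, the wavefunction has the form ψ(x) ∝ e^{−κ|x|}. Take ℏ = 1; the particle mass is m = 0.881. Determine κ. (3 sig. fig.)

κ = 6.82

Integrating the TISE across x = 0 gives the cusp condition ψ'(0⁺) − ψ'(0⁻) = −(2mg/ℏ²)ψ(0).
With ψ ∝ e^{−κ|x|} this yields −2κ = −2mg/ℏ², so κ = mg/ℏ² = 6.819.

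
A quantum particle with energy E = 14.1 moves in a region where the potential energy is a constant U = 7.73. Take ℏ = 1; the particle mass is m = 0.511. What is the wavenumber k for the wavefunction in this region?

k = 2.55

With E > U the solution is oscillatory, ψ ∝ e^{±ikx} with k = √(2m(E − U))/ℏ.
k = √(2 × 0.511 × 6.37) = 2.551.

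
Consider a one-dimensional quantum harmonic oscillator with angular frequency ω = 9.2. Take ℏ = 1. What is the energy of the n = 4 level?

E = 41.4

Using E_n = (n + ½)ℏω: E_4 = 4.5 × 9.2 = 41.40.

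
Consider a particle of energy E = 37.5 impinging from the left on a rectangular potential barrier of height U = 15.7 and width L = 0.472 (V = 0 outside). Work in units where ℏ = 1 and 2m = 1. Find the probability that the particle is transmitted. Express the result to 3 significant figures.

T = 0.953

Above the barrier the interior wavenumber is k₂ = √(2m(E − U))/ℏ = 4.669, giving phase k₂L = 2.204.
Matching at both interfaces gives T⁻¹ = 1 + U² sin²(k₂L) / [4E(E − U)] = 1.049, hence T = 0.953.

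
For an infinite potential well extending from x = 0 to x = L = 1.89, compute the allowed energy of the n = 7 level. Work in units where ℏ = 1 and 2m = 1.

E = 135

Requiring ψ(0) = ψ(L) = 0 quantises k = nπ/L, hence E_n = ℏ²k²/2m = n²π²ℏ²/(2mL²).
E_7 = 7² × π² / (2 × 0.5 × 1.89²) = 135.4.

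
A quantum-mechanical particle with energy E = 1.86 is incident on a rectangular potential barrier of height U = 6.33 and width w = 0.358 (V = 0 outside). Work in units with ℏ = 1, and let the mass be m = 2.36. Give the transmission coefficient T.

Since E < U the interior solution is evanescent with decay constant κ = √(2m(U − E))/ℏ = 4.593.
κw = 1.644, sinh(κw) = 2.492.
Matching ψ, ψ′ at both faces gives T = [1 + U² sinh²(κw) / (4E(U − E))]⁻¹ = 1/8.484 = 0.118.

T = 0.118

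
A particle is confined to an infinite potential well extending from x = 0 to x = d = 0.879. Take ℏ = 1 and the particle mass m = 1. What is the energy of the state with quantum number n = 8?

E = 409

The infinite-well eigenfunctions ψ_n = √(2/d) sin(nπx/d) vanish at both walls, giving E_n = n²π²ℏ²/(2md²).
E_8 = 8² × π² / (2 × 1 × 0.879²) = 408.8.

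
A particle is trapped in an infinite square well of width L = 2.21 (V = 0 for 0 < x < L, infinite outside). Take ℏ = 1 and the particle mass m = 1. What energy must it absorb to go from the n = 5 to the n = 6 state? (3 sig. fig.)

E_n = n²π²ℏ²/(2mL²), so ΔE = (6² − 5²) π²ℏ²/(2mL²).
ΔE = 11 × π² / (2 × 1 × 2.21²) = 11.11.

ΔE = 11.1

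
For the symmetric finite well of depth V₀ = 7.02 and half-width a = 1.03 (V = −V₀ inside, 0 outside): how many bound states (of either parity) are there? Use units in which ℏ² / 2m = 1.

N = 2

Define the well-strength parameter z₀ = (a/ℏ)√(2mV₀) = 1.03 × √(2·0.5·7.02) = 2.729.
The even/odd transcendental equations gain one root per π/2 in z₀, giving N = 1 + ⌊2z₀/π⌋ = 1 + ⌊1.737⌋ = 2.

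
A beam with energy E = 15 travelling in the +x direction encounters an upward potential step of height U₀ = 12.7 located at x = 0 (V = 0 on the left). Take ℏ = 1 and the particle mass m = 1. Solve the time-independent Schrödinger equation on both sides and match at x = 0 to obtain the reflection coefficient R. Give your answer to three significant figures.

R = 0.191

On each side the TISE gives plane waves with k = √(2m(E − V))/ℏ: k₁ = √(2·1·15) = 5.477, k₂ = √(2·1·2.3) = 2.145.
Continuity of ψ and ψ′ at the step yields the reflection amplitude r = (k₁ − k₂)/(k₁ + k₂) = 0.4372; thus R = |r|² = 0.1912, T = 0.8088.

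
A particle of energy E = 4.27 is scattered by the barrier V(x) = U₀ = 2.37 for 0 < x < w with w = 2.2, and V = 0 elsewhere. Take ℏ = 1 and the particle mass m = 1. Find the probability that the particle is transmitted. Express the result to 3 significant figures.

T = 0.874

Above the barrier the interior wavenumber is k₂ = √(2m(E − U₀))/ℏ = 1.949, giving phase k₂w = 4.289.
T = [1 + U₀² sin²(k₂w) / (4E(E − U₀))]⁻¹ = 1/1.144 = 0.874.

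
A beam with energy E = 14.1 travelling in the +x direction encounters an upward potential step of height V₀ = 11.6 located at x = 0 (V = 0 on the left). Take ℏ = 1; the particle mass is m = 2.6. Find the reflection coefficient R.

R = 0.166

The wavenumbers are k₁ = √(2mE)/ℏ = 8.563 on the left and k₂ = √(2m(E − V₀))/ℏ = 3.606 on the right.
Continuity of ψ and ψ′ at the step yields the reflection amplitude r = (k₁ − k₂)/(k₁ + k₂) = 0.4074; thus R = |r|² = 0.1660, T = 0.8340.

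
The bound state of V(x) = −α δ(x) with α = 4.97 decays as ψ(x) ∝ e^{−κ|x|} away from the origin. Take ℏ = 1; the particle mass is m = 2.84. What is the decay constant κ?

Integrate −(ℏ²/2m)ψ'' − αδ(x)ψ = Eψ from −ε to +ε: the ψ'' term gives ψ'(0⁺) − ψ'(0⁻) and the δ term gives −(2mα/ℏ²)ψ(0).
With ψ ∝ e^{−κ|x|} this yields −2κ = −2mα/ℏ², so κ = mα/ℏ² = 14.11.

κ = 14.1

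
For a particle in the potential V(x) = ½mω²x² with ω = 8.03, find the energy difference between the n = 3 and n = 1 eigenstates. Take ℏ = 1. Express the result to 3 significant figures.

ΔE = 16.1

E_n = ℏω(n + ½), so ΔE = (3 − 1) ℏω = 2 × 8.03 = 16.06.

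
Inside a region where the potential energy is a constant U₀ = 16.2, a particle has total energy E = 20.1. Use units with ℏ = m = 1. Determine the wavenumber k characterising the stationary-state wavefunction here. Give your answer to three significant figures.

k = 2.79

With E > U₀ the solution is oscillatory, ψ ∝ e^{±ikx} with k = √(2m(E − U₀))/ℏ.
k = √(2 × 1 × 3.9) = 2.793.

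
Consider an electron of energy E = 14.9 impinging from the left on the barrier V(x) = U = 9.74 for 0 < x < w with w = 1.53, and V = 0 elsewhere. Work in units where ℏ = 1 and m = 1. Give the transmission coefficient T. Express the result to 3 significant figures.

T = 0.772

Above the barrier the interior wavenumber is k₂ = √(2m(E − U))/ℏ = 3.212, giving phase k₂w = 4.915.
T = [1 + U² sin²(k₂w) / (4E(E − U))]⁻¹ = 1/1.296 = 0.772.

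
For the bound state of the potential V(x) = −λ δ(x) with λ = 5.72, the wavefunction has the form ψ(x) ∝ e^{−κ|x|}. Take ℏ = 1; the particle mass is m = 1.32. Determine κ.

Integrating the TISE across x = 0 gives the cusp condition ψ'(0⁺) − ψ'(0⁻) = −(2mλ/ℏ²)ψ(0).
With ψ ∝ e^{−κ|x|} this yields −2κ = −2mλ/ℏ², so κ = mλ/ℏ² = 7.550.

κ = 7.55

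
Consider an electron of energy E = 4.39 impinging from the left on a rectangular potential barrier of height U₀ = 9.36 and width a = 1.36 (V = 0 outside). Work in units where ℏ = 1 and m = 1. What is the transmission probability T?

T = 0.000751

Since E < U₀ the interior solution is evanescent with decay constant κ = √(2m(U₀ − E))/ℏ = 3.153.
κa = 4.288, sinh(κa) = 36.40.
Matching ψ, ψ′ at both faces gives T = [1 + U₀² sinh²(κa) / (4E(U₀ − E))]⁻¹ = 1/1331 = 0.000751.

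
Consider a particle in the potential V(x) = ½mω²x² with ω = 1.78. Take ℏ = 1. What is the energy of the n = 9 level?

The oscillator eigenvalues are E_n = ℏω(n + ½), so E_9 = 1.78 × 9.5 = 16.91.

E = 16.9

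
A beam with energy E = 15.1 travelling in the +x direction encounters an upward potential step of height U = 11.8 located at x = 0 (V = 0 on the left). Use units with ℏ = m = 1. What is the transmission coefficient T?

T = 0.868

On each side the TISE gives plane waves with k = √(2m(E − V))/ℏ: k₁ = √(2·1·15.1) = 5.495, k₂ = √(2·1·3.3) = 2.569.
Continuity of ψ and ψ′ at the step yields the reflection amplitude r = (k₁ − k₂)/(k₁ + k₂) = 0.3629; thus R = |r|² = 0.1317, T = 0.8683.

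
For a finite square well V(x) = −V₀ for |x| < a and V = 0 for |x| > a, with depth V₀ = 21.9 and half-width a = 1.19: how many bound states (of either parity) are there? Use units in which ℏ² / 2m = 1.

Define the well-strength parameter z₀ = (a/ℏ)√(2mV₀) = 1.19 × √(2·0.5·21.9) = 5.569.
A new bound state (alternating even/odd) appears each time z₀ passes a multiple of π/2, so N = ⌊2z₀/π⌋ + 1 = ⌊3.545⌋ + 1 = 4.

N = 4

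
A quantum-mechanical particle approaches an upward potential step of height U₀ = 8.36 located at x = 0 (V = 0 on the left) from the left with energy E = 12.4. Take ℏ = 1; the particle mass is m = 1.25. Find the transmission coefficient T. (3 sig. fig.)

On each side the TISE gives plane waves with k = √(2m(E − V))/ℏ: k₁ = √(2·1.25·12.4) = 5.568, k₂ = √(2·1.25·4.04) = 3.178.
Matching ψ and ψ′ at x = 0 gives r = (k₁ − k₂)/(k₁ + k₂), so R = r² = 0.07466 and T = 1 − R = 0.9253.

T = 0.925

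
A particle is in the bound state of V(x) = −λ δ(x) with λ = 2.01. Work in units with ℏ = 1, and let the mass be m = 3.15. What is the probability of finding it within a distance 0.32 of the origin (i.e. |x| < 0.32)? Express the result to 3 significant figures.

The normalised bound state is ψ = √κ e^{−κ|x|} with κ = mλ/ℏ² = 6.332.
P(|x| < d) = ∫_{−d}^{d} κ e^{−2κ|x|} dx = 1 − e^{−2κd} = 1 − e^{−4.052} = 0.9826.

P = 0.983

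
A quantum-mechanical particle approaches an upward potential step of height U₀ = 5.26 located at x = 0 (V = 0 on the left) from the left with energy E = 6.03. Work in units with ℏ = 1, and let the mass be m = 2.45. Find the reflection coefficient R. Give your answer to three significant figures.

The wavenumbers are k₁ = √(2mE)/ℏ = 5.436 on the left and k₂ = √(2m(E − U₀))/ℏ = 1.942 on the right.
Matching ψ and ψ′ at x = 0 gives r = (k₁ − k₂)/(k₁ + k₂), so R = r² = 0.2242 and T = 1 − R = 0.7758.

R = 0.224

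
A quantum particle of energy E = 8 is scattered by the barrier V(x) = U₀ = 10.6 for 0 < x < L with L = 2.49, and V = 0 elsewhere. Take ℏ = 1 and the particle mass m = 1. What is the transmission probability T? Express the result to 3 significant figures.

E < U₀: inside the barrier ψ ∝ e^{±κx} with κ = √(2m(U₀ − E))/ℏ = 2.280.
κL = 5.678, sinh(κL) = 146.2.
The exact tunnelling result is T⁻¹ = 1 + U₀² sinh²(κL) / [4E(U₀ − E)] = 28860, so T = 0.0000346.

T = 0.0000346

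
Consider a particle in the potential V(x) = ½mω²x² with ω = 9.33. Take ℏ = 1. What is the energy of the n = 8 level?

The oscillator eigenvalues are E_n = ℏω(n + ½), so E_8 = 9.33 × 8.5 = 79.31.

E = 79.3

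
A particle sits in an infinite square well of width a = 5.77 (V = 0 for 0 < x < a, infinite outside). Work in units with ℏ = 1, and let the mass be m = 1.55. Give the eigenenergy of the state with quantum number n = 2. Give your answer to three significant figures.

Requiring ψ(0) = ψ(a) = 0 quantises k = nπ/a, hence E_n = ℏ²k²/2m = n²π²ℏ²/(2ma²).
E_2 = 2² × π² / (2 × 1.55 × 5.77²) = 0.3825.

E = 0.383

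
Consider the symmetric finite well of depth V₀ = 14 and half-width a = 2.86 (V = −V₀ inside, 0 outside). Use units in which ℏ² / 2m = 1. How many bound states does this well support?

N = 7

Define the well-strength parameter z₀ = (a/ℏ)√(2mV₀) = 2.86 × √(2·0.5·14) = 10.70.
The even/odd transcendental equations gain one root per π/2 in z₀, giving N = 1 + ⌊2z₀/π⌋ = 1 + ⌊6.813⌋ = 7.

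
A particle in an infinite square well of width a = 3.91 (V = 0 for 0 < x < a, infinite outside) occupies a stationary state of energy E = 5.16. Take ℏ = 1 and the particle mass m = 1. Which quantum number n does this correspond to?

n = 4

For an infinite well E_n = n²π²ℏ²/(2ma²), so n = (a/πℏ)√(2mE).
n = (3.91/π) × √(2 × 1 × 5.16) = 3.998 → n = 4.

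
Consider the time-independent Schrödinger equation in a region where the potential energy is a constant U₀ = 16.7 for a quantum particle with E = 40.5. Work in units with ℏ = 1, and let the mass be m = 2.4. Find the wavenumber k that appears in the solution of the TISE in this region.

With E > U₀ the solution is oscillatory, ψ ∝ e^{±ikx} with k = √(2m(E − U₀))/ℏ.
k = √(2 × 2.4 × 23.8) = 10.69.

k = 10.7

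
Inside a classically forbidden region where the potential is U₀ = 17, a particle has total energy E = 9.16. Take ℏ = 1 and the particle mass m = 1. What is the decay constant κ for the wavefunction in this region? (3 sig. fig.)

κ = 3.96

Since E < U₀ the TISE in this region is ψ'' = κ²ψ with κ = √(2m(U₀ − E))/ℏ.
κ = √(2 × 1 × 7.84) = 3.960.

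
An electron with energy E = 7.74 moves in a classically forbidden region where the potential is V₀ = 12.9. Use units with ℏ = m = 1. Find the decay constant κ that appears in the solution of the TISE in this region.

Since E < V₀ the TISE in this region is ψ'' = κ²ψ with κ = √(2m(V₀ − E))/ℏ.
κ = √(2 × 1 × 5.16) = 3.212.

κ = 3.21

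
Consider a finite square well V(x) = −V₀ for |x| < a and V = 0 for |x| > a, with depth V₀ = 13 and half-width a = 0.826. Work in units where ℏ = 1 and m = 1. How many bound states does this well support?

The dimensionless depth is z₀ = a√(2mV₀)/ℏ = 0.826 × √(26.00) = 4.212.
The even/odd transcendental equations gain one root per π/2 in z₀, giving N = 1 + ⌊2z₀/π⌋ = 1 + ⌊2.681⌋ = 3.

N = 3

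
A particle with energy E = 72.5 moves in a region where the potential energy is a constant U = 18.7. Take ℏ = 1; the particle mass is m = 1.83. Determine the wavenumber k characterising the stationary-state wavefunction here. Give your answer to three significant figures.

k = 14.0

With E > U the solution is oscillatory, ψ ∝ e^{±ikx} with k = √(2m(E − U))/ℏ.
k = √(2 × 1.83 × 53.8) = 14.03.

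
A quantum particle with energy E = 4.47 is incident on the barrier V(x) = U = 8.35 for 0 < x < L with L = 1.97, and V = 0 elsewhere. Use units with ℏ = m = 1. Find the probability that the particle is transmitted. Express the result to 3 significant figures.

Since E < U the interior solution is evanescent with decay constant κ = √(2m(U − E))/ℏ = 2.786.
κL = 5.488, sinh(κL) = 120.9.
Matching ψ, ψ′ at both faces gives T = [1 + U² sinh²(κL) / (4E(U − E))]⁻¹ = 1/14680 = 0.0000681.

T = 0.0000681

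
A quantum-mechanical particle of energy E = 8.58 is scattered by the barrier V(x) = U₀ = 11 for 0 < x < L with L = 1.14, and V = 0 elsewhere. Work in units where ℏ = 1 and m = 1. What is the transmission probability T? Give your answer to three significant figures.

Since E < U₀ the interior solution is evanescent with decay constant κ = √(2m(U₀ − E))/ℏ = 2.200.
κL = 2.508, sinh(κL) = 6.099.
The exact tunnelling result is T⁻¹ = 1 + U₀² sinh²(κL) / [4E(U₀ − E)] = 55.20, so T = 0.0181.

T = 0.0181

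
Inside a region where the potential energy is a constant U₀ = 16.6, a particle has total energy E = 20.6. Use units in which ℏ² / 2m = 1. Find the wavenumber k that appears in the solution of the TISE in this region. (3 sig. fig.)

With E > U₀ the solution is oscillatory, ψ ∝ e^{±ikx} with k = √(2m(E − U₀))/ℏ.
k = √(2 × 0.5 × 4) = 2.000.

k = 2.00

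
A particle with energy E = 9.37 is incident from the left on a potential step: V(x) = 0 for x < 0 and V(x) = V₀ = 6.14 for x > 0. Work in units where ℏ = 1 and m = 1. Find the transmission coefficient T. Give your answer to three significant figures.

T = 0.932

On each side the TISE gives plane waves with k = √(2m(E − V))/ℏ: k₁ = √(2·1·9.37) = 4.329, k₂ = √(2·1·3.23) = 2.542.
Matching ψ and ψ′ at x = 0 gives r = (k₁ − k₂)/(k₁ + k₂), so R = r² = 0.06767 and T = 1 − R = 0.9323.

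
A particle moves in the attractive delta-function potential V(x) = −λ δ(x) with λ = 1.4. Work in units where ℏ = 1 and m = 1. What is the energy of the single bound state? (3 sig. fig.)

The bound state is ψ(x) = √κ e^{−κ|x|}. The derivative jump ψ'(0⁺) − ψ'(0⁻) = −(2mλ/ℏ²)ψ(0) fixes κ = mλ/ℏ² = 1.400.
Then E = −ℏ²κ²/(2m) = −mλ²/(2ℏ²) = -0.9800.

E = -0.980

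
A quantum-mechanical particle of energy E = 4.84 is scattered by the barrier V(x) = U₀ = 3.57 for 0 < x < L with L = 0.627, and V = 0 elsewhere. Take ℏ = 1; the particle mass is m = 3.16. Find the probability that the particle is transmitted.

T = 0.668

Above the barrier the interior wavenumber is k₂ = √(2m(E − U₀))/ℏ = 2.833, giving phase k₂L = 1.776.
T = [1 + U₀² sin²(k₂L) / (4E(E − U₀))]⁻¹ = 1/1.497 = 0.668.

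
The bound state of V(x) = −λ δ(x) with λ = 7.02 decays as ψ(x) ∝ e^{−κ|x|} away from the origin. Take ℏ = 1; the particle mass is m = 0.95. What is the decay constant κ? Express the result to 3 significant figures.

Integrating the TISE across x = 0 gives the cusp condition ψ'(0⁺) − ψ'(0⁻) = −(2mλ/ℏ²)ψ(0).
With ψ ∝ e^{−κ|x|} this yields −2κ = −2mλ/ℏ², so κ = mλ/ℏ² = 6.669.

κ = 6.67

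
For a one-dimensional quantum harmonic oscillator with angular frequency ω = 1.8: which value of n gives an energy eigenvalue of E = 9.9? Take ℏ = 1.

n = 5

Invert E_n = (n + ½)ℏω: n = E/ℏω − ½ = 5.000, so n = 5.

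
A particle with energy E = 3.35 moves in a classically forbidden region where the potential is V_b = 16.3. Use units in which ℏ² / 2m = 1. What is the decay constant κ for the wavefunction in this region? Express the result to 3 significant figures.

κ = 3.60

Since E < V_b the TISE in this region is ψ'' = κ²ψ with κ = √(2m(V_b − E))/ℏ.
κ = √(2 × 0.5 × 12.95) = 3.599.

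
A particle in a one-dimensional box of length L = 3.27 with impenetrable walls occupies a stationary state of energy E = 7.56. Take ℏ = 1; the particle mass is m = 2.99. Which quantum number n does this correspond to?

n = 7

For an infinite well E_n = n²π²ℏ²/(2mL²), so n = (L/πℏ)√(2mE).
n = (3.27/π) × √(2 × 2.99 × 7.56) = 6.999 → n = 7.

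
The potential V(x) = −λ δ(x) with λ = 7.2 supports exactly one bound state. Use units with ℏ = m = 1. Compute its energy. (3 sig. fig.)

For x ≠ 0 the bound state is ψ ∝ e^{−κ|x|}; integrating the TISE across the delta gives the cusp condition 2κ = 2mλ/ℏ², so κ = 7.200.
Then E = −ℏ²κ²/(2m) = −mλ²/(2ℏ²) = -25.92.

E = -25.9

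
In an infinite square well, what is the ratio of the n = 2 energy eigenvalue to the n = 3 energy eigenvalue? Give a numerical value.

Since E_n ∝ n², the ratio is (2/3)² = 0.444444.

0.444444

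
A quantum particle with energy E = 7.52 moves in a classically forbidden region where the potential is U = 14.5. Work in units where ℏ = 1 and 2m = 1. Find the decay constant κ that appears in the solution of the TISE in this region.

κ = 2.64

Since E < U the TISE in this region is ψ'' = κ²ψ with κ = √(2m(U − E))/ℏ.
κ = √(2 × 0.5 × 6.98) = 2.642.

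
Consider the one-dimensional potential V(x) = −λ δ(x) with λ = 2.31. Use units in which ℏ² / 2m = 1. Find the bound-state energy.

E = -1.33

For x ≠ 0 the bound state is ψ ∝ e^{−κ|x|}; integrating the TISE across the delta gives the cusp condition 2κ = 2mλ/ℏ², so κ = 1.155.
Then E = −ℏ²κ²/(2m) = −mλ²/(2ℏ²) = -1.334.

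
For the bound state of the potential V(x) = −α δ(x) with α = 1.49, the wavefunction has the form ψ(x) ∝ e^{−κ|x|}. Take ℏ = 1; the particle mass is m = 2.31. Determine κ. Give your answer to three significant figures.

κ = 3.44

Integrating the TISE across x = 0 gives the cusp condition ψ'(0⁺) − ψ'(0⁻) = −(2mα/ℏ²)ψ(0).
With ψ ∝ e^{−κ|x|} this yields −2κ = −2mα/ℏ², so κ = mα/ℏ² = 3.442.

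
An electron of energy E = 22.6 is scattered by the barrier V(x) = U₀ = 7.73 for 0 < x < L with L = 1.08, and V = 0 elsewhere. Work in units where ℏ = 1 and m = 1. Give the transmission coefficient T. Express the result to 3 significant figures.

T = 0.994

Above the barrier the interior wavenumber is k₂ = √(2m(E − U₀))/ℏ = 5.453, giving phase k₂L = 5.890.
T = [1 + U₀² sin²(k₂L) / (4E(E − U₀))]⁻¹ = 1/1.007 = 0.994.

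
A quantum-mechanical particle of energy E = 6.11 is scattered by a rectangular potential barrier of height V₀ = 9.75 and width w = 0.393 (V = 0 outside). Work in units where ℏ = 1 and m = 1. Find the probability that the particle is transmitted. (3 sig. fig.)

Since E < V₀ the interior solution is evanescent with decay constant κ = √(2m(V₀ − E))/ℏ = 2.698.
κw = 1.060, sinh(κw) = 1.271.
The exact tunnelling result is T⁻¹ = 1 + V₀² sinh²(κw) / [4E(V₀ − E)] = 2.725, so T = 0.367.

T = 0.367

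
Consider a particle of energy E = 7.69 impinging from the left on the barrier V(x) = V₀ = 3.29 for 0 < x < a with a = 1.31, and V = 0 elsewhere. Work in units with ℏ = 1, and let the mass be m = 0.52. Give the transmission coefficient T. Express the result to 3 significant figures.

T = 0.991

E > V₀: inside the barrier k₂ = √(2m(E − V₀))/ℏ = 2.139, k₂a = 2.802.
T = [1 + V₀² sin²(k₂a) / (4E(E − V₀))]⁻¹ = 1/1.009 = 0.991.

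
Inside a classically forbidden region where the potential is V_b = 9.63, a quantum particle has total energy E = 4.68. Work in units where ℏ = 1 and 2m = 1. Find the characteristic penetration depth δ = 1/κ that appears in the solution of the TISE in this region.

Since E < V_b the TISE in this region is ψ'' = κ²ψ with κ = √(2m(V_b − E))/ℏ.
κ = √(2 × 0.5 × 4.95) = 2.225. The penetration depth is δ = 1/κ = 0.449.

δ = 0.449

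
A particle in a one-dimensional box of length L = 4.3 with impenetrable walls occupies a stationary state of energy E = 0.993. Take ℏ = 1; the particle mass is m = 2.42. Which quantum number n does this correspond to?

For an infinite well E_n = n²π²ℏ²/(2mL²), so n = (L/πℏ)√(2mE).
n = (4.3/π) × √(2 × 2.42 × 0.993) = 3.001 → n = 3.

n = 3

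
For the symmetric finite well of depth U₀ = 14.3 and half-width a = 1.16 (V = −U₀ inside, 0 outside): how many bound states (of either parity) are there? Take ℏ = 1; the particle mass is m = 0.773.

N = 4

Define the well-strength parameter z₀ = (a/ℏ)√(2mU₀) = 1.16 × √(2·0.773·14.3) = 5.454.
A new bound state (alternating even/odd) appears each time z₀ passes a multiple of π/2, so N = ⌊2z₀/π⌋ + 1 = ⌊3.472⌋ + 1 = 4.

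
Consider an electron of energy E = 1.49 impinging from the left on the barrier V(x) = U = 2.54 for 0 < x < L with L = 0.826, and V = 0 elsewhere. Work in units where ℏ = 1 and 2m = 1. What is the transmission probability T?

Since E < U the interior solution is evanescent with decay constant κ = √(2m(U − E))/ℏ = 1.025.
κL = 0.8464, sinh(κL) = 0.9511.
Matching ψ, ψ′ at both faces gives T = [1 + U² sinh²(κL) / (4E(U − E))]⁻¹ = 1/1.933 = 0.517.

T = 0.517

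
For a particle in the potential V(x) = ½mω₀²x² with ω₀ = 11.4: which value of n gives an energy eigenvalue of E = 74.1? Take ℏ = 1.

n = 6

Invert E_n = (n + ½)ℏω₀: n = E/ℏω₀ − ½ = 6.000, so n = 6.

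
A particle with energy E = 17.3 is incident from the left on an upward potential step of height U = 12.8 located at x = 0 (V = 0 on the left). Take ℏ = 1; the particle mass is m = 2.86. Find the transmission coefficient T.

T = 0.895

On each side the TISE gives plane waves with k = √(2m(E − V))/ℏ: k₁ = √(2·2.86·17.3) = 9.948, k₂ = √(2·2.86·4.5) = 5.073.
Matching ψ and ψ′ at x = 0 gives r = (k₁ − k₂)/(k₁ + k₂), so R = r² = 0.1053 and T = 1 − R = 0.8947.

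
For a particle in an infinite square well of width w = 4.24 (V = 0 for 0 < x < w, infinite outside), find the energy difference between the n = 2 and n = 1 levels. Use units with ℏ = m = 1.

ΔE = 0.823

E_n = n²π²ℏ²/(2mw²), so ΔE = (2² − 1²) π²ℏ²/(2mw²).
ΔE = 3 × π² / (2 × 1 × 4.24²) = 0.8235.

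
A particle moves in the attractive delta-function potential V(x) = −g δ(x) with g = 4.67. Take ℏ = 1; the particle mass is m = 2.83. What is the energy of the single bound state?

For x ≠ 0 the bound state is ψ ∝ e^{−κ|x|}; integrating the TISE across the delta gives the cusp condition 2κ = 2mg/ℏ², so κ = 13.22.
Then E = −ℏ²κ²/(2m) = −mg²/(2ℏ²) = -30.86.

E = -30.9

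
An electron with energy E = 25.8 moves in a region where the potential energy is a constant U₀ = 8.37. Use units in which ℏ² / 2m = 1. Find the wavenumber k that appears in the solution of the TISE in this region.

With E > U₀ the solution is oscillatory, ψ ∝ e^{±ikx} with k = √(2m(E − U₀))/ℏ.
k = √(2 × 0.5 × 17.43) = 4.175.

k = 4.17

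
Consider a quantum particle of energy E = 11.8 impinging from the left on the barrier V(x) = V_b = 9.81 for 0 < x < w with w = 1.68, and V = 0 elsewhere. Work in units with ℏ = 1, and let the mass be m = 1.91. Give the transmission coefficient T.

T = 0.496

Above the barrier the interior wavenumber is k₂ = √(2m(E − V_b))/ℏ = 2.757, giving phase k₂w = 4.632.
T = [1 + V_b² sin²(k₂w) / (4E(E − V_b))]⁻¹ = 1/2.018 = 0.496.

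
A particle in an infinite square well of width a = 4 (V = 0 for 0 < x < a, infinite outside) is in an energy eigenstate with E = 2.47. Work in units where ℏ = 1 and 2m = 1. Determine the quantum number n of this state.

For an infinite well E_n = n²π²ℏ²/(2ma²), so n = (a/πℏ)√(2mE).
n = (4/π) × √(2 × 0.5 × 2.47) = 2.001 → n = 2.

n = 2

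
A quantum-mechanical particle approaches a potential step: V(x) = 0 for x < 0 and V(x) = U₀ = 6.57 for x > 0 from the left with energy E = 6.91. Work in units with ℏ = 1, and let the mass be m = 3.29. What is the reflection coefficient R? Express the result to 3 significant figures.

R = 0.406

The wavenumbers are k₁ = √(2mE)/ℏ = 6.743 on the left and k₂ = √(2m(E − U₀))/ℏ = 1.496 on the right.
Matching ψ and ψ′ at x = 0 gives r = (k₁ − k₂)/(k₁ + k₂), so R = r² = 0.4056 and T = 1 − R = 0.5944.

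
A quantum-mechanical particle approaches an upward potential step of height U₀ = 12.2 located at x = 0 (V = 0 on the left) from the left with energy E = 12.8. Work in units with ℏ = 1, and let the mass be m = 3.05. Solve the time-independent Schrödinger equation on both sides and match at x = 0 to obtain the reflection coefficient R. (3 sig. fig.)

R = 0.415

On each side the TISE gives plane waves with k = √(2m(E − V))/ℏ: k₁ = √(2·3.05·12.8) = 8.836, k₂ = √(2·3.05·0.6) = 1.913.
Continuity of ψ and ψ′ at the step yields the reflection amplitude r = (k₁ − k₂)/(k₁ + k₂) = 0.6441; thus R = |r|² = 0.4148, T = 0.5852.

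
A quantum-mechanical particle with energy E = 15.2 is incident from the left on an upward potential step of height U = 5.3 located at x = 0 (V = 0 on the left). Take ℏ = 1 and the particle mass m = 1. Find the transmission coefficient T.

T = 0.989

On each side the TISE gives plane waves with k = √(2m(E − V))/ℏ: k₁ = √(2·1·15.2) = 5.514, k₂ = √(2·1·9.9) = 4.450.
Matching ψ and ψ′ at x = 0 gives r = (k₁ − k₂)/(k₁ + k₂), so R = r² = 0.01140 and T = 1 − R = 0.9886.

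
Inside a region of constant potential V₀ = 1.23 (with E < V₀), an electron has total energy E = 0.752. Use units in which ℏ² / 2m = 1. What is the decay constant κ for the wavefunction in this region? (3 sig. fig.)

κ = 0.691

Since E < V₀ the TISE in this region is ψ'' = κ²ψ with κ = √(2m(V₀ − E))/ℏ.
κ = √(2 × 0.5 × 0.478) = 0.6914.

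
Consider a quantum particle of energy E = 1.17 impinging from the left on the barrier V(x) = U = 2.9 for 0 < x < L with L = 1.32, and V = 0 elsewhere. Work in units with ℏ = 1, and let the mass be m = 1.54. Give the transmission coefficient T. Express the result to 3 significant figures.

E < U: inside the barrier ψ ∝ e^{±κx} with κ = √(2m(U − E))/ℏ = 2.308.
κL = 3.047, sinh(κL) = 10.50.
Matching ψ, ψ′ at both faces gives T = [1 + U² sinh²(κL) / (4E(U − E))]⁻¹ = 1/115.6 = 0.00865.

T = 0.00865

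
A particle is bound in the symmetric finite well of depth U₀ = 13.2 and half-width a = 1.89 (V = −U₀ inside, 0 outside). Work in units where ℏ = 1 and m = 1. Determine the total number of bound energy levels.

Define the well-strength parameter z₀ = (a/ℏ)√(2mU₀) = 1.89 × √(2·1·13.2) = 9.711.
The even/odd transcendental equations gain one root per π/2 in z₀, giving N = 1 + ⌊2z₀/π⌋ = 1 + ⌊6.182⌋ = 7.

N = 7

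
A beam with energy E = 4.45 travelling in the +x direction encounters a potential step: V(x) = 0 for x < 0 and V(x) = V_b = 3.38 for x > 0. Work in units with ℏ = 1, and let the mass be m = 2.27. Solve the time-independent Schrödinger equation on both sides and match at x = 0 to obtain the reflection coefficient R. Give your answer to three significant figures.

R = 0.117

On each side the TISE gives plane waves with k = √(2m(E − V))/ℏ: k₁ = √(2·2.27·4.45) = 4.495, k₂ = √(2·2.27·1.07) = 2.204.
Matching ψ and ψ′ at x = 0 gives r = (k₁ − k₂)/(k₁ + k₂), so R = r² = 0.1169 and T = 1 − R = 0.8831.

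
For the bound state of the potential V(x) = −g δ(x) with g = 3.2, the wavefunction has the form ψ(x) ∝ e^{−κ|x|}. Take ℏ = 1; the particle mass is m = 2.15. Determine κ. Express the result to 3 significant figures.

Integrating the TISE across x = 0 gives the cusp condition ψ'(0⁺) − ψ'(0⁻) = −(2mg/ℏ²)ψ(0).
With ψ ∝ e^{−κ|x|} this yields −2κ = −2mg/ℏ², so κ = mg/ℏ² = 6.880.

κ = 6.88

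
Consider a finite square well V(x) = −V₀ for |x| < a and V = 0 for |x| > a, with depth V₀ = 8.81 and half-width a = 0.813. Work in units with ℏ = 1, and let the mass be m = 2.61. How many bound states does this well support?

Define the well-strength parameter z₀ = (a/ℏ)√(2mV₀) = 0.813 × √(2·2.61·8.81) = 5.513.
A new bound state (alternating even/odd) appears each time z₀ passes a multiple of π/2, so N = ⌊2z₀/π⌋ + 1 = ⌊3.510⌋ + 1 = 4.

N = 4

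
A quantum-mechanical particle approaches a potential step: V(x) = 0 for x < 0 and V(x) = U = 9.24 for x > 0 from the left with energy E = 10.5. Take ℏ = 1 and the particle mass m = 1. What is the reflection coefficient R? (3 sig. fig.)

On each side the TISE gives plane waves with k = √(2m(E − V))/ℏ: k₁ = √(2·1·10.5) = 4.583, k₂ = √(2·1·1.26) = 1.587.
Continuity of ψ and ψ′ at the step yields the reflection amplitude r = (k₁ − k₂)/(k₁ + k₂) = 0.4854; thus R = |r|² = 0.2356, T = 0.7644.

R = 0.236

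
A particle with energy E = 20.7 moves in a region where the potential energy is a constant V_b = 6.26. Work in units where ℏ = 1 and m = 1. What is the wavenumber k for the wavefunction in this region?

With E > V_b the solution is oscillatory, ψ ∝ e^{±ikx} with k = √(2m(E − V_b))/ℏ.
k = √(2 × 1 × 14.44) = 5.374.

k = 5.37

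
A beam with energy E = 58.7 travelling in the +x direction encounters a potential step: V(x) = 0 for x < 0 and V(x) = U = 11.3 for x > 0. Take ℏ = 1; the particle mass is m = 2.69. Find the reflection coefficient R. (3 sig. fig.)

R = 0.00285

The wavenumbers are k₁ = √(2mE)/ℏ = 17.77 on the left and k₂ = √(2m(E − U))/ℏ = 15.97 on the right.
Continuity of ψ and ψ′ at the step yields the reflection amplitude r = (k₁ − k₂)/(k₁ + k₂) = 0.05340; thus R = |r|² = 0.002852, T = 0.9971.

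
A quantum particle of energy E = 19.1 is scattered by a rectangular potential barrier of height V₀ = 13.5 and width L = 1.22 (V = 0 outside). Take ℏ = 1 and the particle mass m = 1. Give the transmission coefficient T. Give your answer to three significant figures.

Above the barrier the interior wavenumber is k₂ = √(2m(E − V₀))/ℏ = 3.347, giving phase k₂L = 4.083.
Matching at both interfaces gives T⁻¹ = 1 + V₀² sin²(k₂L) / [4E(E − V₀)] = 1.278, hence T = 0.782.

T = 0.782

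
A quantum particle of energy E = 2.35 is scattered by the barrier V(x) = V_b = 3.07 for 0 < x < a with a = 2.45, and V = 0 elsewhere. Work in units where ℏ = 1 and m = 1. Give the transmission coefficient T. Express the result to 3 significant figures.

Since E < V_b the interior solution is evanescent with decay constant κ = √(2m(V_b − E))/ℏ = 1.200.
κa = 2.940, sinh(κa) = 9.431.
Matching ψ, ψ′ at both faces gives T = [1 + V_b² sinh²(κa) / (4E(V_b − E))]⁻¹ = 1/124.9 = 0.00801.

T = 0.00801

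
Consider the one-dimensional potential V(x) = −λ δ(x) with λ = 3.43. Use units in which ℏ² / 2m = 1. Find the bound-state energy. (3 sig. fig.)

For x ≠ 0 the bound state is ψ ∝ e^{−κ|x|}; integrating the TISE across the delta gives the cusp condition 2κ = 2mλ/ℏ², so κ = 1.715.
Then E = −ℏ²κ²/(2m) = −mλ²/(2ℏ²) = -2.941.

E = -2.94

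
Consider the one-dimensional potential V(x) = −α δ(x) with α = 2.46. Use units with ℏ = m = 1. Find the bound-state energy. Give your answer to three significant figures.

E = -3.03

The bound state is ψ(x) = √κ e^{−κ|x|}. The derivative jump ψ'(0⁺) − ψ'(0⁻) = −(2mα/ℏ²)ψ(0) fixes κ = mα/ℏ² = 2.460.
Then E = −ℏ²κ²/(2m) = −mα²/(2ℏ²) = -3.026.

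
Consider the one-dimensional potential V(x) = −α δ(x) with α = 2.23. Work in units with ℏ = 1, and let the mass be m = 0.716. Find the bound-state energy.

E = -1.78

The bound state is ψ(x) = √κ e^{−κ|x|}. The derivative jump ψ'(0⁺) − ψ'(0⁻) = −(2mα/ℏ²)ψ(0) fixes κ = mα/ℏ² = 1.597.
Then E = −ℏ²κ²/(2m) = −mα²/(2ℏ²) = -1.780.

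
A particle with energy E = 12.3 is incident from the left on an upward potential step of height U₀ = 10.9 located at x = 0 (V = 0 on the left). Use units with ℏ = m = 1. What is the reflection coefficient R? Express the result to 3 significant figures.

R = 0.245

The wavenumbers are k₁ = √(2mE)/ℏ = 4.960 on the left and k₂ = √(2m(E − U₀))/ℏ = 1.673 on the right.
Continuity of ψ and ψ′ at the step yields the reflection amplitude r = (k₁ − k₂)/(k₁ + k₂) = 0.4955; thus R = |r|² = 0.2455, T = 0.7545.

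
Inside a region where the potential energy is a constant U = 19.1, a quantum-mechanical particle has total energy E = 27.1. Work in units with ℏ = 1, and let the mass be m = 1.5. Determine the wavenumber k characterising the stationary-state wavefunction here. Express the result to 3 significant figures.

With E > U the solution is oscillatory, ψ ∝ e^{±ikx} with k = √(2m(E − U))/ℏ.
k = √(2 × 1.5 × 8) = 4.899.

k = 4.90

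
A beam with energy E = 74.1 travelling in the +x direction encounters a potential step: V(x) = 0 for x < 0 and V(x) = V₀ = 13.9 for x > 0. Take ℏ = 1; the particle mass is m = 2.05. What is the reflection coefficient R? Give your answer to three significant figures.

R = 0.00269

On each side the TISE gives plane waves with k = √(2m(E − V))/ℏ: k₁ = √(2·2.05·74.1) = 17.43, k₂ = √(2·2.05·60.2) = 15.71.
Continuity of ψ and ψ′ at the step yields the reflection amplitude r = (k₁ − k₂)/(k₁ + k₂) = 0.05189; thus R = |r|² = 0.002692, T = 0.9973.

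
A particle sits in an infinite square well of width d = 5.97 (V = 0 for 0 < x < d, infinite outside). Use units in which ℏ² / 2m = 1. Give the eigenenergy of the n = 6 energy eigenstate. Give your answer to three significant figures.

The infinite-well eigenfunctions ψ_n = √(2/d) sin(nπx/d) vanish at both walls, giving E_n = n²π²ℏ²/(2md²).
E_6 = 6² × π² / (2 × 0.5 × 5.97²) = 9.969.

E = 9.97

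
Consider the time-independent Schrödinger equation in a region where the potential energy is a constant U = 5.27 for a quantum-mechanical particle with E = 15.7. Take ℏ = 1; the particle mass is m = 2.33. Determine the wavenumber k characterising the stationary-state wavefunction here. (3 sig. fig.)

With E > U the solution is oscillatory, ψ ∝ e^{±ikx} with k = √(2m(E − U))/ℏ.
k = √(2 × 2.33 × 10.43) = 6.972.

k = 6.97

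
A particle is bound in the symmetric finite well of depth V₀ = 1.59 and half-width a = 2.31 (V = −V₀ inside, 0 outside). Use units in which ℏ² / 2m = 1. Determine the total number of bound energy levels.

N = 2

Define the well-strength parameter z₀ = (a/ℏ)√(2mV₀) = 2.31 × √(2·0.5·1.59) = 2.913.
A new bound state (alternating even/odd) appears each time z₀ passes a multiple of π/2, so N = ⌊2z₀/π⌋ + 1 = ⌊1.854⌋ + 1 = 2.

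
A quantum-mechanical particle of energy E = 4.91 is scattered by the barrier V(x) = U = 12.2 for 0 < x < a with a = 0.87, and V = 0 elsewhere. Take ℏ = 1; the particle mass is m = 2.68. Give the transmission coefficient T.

Since E < U the interior solution is evanescent with decay constant κ = √(2m(U − E))/ℏ = 6.251.
κa = 5.438, sinh(κa) = 115.0.
Matching ψ, ψ′ at both faces gives T = [1 + U² sinh²(κa) / (4E(U − E))]⁻¹ = 1/13760 = 0.0000727.

T = 0.0000727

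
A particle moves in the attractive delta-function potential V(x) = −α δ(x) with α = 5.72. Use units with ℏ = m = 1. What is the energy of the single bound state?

For x ≠ 0 the bound state is ψ ∝ e^{−κ|x|}; integrating the TISE across the delta gives the cusp condition 2κ = 2mα/ℏ², so κ = 5.720.
Then E = −ℏ²κ²/(2m) = −mα²/(2ℏ²) = -16.36.

E = -16.4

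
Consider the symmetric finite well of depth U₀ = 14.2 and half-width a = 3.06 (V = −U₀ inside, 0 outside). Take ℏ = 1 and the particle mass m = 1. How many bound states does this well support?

The dimensionless depth is z₀ = a√(2mU₀)/ℏ = 3.06 × √(28.40) = 16.31.
A new bound state (alternating even/odd) appears each time z₀ passes a multiple of π/2, so N = ⌊2z₀/π⌋ + 1 = ⌊10.38⌋ + 1 = 11.

N = 11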